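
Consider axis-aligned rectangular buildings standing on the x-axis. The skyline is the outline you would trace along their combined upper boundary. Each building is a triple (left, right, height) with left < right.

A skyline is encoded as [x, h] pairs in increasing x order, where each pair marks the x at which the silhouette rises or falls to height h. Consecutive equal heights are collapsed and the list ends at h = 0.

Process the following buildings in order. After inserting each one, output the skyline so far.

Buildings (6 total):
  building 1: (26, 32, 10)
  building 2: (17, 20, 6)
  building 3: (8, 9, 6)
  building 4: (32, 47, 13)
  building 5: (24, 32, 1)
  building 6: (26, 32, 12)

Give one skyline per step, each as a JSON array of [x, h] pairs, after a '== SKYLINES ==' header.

== SKYLINES ==
[[26,10],[32,0]]
[[17,6],[20,0],[26,10],[32,0]]
[[8,6],[9,0],[17,6],[20,0],[26,10],[32,0]]
[[8,6],[9,0],[17,6],[20,0],[26,10],[32,13],[47,0]]
[[8,6],[9,0],[17,6],[20,0],[24,1],[26,10],[32,13],[47,0]]
[[8,6],[9,0],[17,6],[20,0],[24,1],[26,12],[32,13],[47,0]]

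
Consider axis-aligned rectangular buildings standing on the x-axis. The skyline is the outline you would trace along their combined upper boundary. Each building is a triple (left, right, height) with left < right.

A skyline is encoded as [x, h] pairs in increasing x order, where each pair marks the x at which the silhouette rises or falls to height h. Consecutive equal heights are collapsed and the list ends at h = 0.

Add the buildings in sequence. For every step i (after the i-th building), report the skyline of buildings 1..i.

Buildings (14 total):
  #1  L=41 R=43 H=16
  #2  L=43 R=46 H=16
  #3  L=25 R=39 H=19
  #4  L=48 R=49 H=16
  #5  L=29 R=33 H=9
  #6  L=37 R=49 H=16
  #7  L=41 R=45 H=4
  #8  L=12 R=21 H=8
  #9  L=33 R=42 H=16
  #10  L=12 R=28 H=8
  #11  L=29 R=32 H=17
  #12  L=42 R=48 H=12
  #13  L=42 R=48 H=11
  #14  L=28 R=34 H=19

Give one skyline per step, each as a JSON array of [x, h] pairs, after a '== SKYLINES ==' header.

== SKYLINES ==
[[41,16],[43,0]]
[[41,16],[46,0]]
[[25,19],[39,0],[41,16],[46,0]]
[[25,19],[39,0],[41,16],[46,0],[48,16],[49,0]]
[[25,19],[39,0],[41,16],[46,0],[48,16],[49,0]]
[[25,19],[39,16],[49,0]]
[[25,19],[39,16],[49,0]]
[[12,8],[21,0],[25,19],[39,16],[49,0]]
[[12,8],[21,0],[25,19],[39,16],[49,0]]
[[12,8],[25,19],[39,16],[49,0]]
[[12,8],[25,19],[39,16],[49,0]]
[[12,8],[25,19],[39,16],[49,0]]
[[12,8],[25,19],[39,16],[49,0]]
[[12,8],[25,19],[39,16],[49,0]]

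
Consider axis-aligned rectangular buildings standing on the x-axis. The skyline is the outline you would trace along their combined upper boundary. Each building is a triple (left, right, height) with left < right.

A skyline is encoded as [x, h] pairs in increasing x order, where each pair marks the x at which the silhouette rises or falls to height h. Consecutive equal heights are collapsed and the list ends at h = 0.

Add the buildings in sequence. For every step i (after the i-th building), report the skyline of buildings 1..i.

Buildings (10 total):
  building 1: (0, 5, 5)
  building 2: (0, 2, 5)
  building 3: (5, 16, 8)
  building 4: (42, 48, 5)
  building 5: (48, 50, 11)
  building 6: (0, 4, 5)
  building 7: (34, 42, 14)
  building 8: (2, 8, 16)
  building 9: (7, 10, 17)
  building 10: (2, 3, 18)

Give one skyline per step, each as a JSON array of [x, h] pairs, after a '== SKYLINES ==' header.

== SKYLINES ==
[[0,5],[5,0]]
[[0,5],[5,0]]
[[0,5],[5,8],[16,0]]
[[0,5],[5,8],[16,0],[42,5],[48,0]]
[[0,5],[5,8],[16,0],[42,5],[48,11],[50,0]]
[[0,5],[5,8],[16,0],[42,5],[48,11],[50,0]]
[[0,5],[5,8],[16,0],[34,14],[42,5],[48,11],[50,0]]
[[0,5],[2,16],[8,8],[16,0],[34,14],[42,5],[48,11],[50,0]]
[[0,5],[2,16],[7,17],[10,8],[16,0],[34,14],[42,5],[48,11],[50,0]]
[[0,5],[2,18],[3,16],[7,17],[10,8],[16,0],[34,14],[42,5],[48,11],[50,0]]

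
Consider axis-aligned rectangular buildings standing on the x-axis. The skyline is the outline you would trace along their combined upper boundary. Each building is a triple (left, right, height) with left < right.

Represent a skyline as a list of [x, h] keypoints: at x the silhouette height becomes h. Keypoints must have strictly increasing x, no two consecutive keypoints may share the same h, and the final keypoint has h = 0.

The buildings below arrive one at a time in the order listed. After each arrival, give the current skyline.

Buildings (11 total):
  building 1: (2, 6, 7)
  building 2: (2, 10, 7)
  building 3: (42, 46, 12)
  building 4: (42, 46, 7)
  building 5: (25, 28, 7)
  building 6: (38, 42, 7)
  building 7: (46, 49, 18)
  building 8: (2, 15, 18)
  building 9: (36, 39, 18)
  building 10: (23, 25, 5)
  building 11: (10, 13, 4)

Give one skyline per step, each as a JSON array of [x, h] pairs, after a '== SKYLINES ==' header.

== SKYLINES ==
[[2,7],[6,0]]
[[2,7],[10,0]]
[[2,7],[10,0],[42,12],[46,0]]
[[2,7],[10,0],[42,12],[46,0]]
[[2,7],[10,0],[25,7],[28,0],[42,12],[46,0]]
[[2,7],[10,0],[25,7],[28,0],[38,7],[42,12],[46,0]]
[[2,7],[10,0],[25,7],[28,0],[38,7],[42,12],[46,18],[49,0]]
[[2,18],[15,0],[25,7],[28,0],[38,7],[42,12],[46,18],[49,0]]
[[2,18],[15,0],[25,7],[28,0],[36,18],[39,7],[42,12],[46,18],[49,0]]
[[2,18],[15,0],[23,5],[25,7],[28,0],[36,18],[39,7],[42,12],[46,18],[49,0]]
[[2,18],[15,0],[23,5],[25,7],[28,0],[36,18],[39,7],[42,12],[46,18],[49,0]]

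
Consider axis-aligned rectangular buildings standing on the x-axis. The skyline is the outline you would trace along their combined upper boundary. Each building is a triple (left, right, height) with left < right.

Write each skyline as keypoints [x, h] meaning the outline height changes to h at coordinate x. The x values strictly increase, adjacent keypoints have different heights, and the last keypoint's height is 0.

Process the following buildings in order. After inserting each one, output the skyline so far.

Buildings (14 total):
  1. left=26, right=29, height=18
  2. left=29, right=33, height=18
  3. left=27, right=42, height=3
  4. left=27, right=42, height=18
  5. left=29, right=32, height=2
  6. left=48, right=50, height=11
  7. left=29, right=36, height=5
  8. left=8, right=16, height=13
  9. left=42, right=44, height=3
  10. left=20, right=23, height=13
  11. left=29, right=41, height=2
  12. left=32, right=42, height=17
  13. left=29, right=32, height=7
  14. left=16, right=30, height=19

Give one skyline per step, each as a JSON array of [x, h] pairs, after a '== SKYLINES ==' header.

== SKYLINES ==
[[26,18],[29,0]]
[[26,18],[33,0]]
[[26,18],[33,3],[42,0]]
[[26,18],[42,0]]
[[26,18],[42,0]]
[[26,18],[42,0],[48,11],[50,0]]
[[26,18],[42,0],[48,11],[50,0]]
[[8,13],[16,0],[26,18],[42,0],[48,11],[50,0]]
[[8,13],[16,0],[26,18],[42,3],[44,0],[48,11],[50,0]]
[[8,13],[16,0],[20,13],[23,0],[26,18],[42,3],[44,0],[48,11],[50,0]]
[[8,13],[16,0],[20,13],[23,0],[26,18],[42,3],[44,0],[48,11],[50,0]]
[[8,13],[16,0],[20,13],[23,0],[26,18],[42,3],[44,0],[48,11],[50,0]]
[[8,13],[16,0],[20,13],[23,0],[26,18],[42,3],[44,0],[48,11],[50,0]]
[[8,13],[16,19],[30,18],[42,3],[44,0],[48,11],[50,0]]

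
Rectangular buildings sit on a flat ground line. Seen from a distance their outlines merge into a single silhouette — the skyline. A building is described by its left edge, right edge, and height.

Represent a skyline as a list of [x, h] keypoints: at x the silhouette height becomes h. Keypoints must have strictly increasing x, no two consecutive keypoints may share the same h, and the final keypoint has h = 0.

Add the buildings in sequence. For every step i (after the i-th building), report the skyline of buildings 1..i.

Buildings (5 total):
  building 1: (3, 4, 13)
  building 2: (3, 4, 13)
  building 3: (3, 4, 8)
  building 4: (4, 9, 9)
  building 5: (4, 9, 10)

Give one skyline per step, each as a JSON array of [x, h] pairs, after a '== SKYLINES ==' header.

== SKYLINES ==
[[3,13],[4,0]]
[[3,13],[4,0]]
[[3,13],[4,0]]
[[3,13],[4,9],[9,0]]
[[3,13],[4,10],[9,0]]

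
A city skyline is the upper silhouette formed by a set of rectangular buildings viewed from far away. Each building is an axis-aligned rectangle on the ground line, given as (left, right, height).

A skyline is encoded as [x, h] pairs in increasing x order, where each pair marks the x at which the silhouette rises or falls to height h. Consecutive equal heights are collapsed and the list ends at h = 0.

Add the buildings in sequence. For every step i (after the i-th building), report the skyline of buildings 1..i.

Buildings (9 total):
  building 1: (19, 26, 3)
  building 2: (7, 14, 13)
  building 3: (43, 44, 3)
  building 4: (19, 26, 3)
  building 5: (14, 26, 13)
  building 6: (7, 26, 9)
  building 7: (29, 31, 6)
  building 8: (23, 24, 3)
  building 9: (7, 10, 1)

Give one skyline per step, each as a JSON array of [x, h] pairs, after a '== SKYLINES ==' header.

== SKYLINES ==
[[19,3],[26,0]]
[[7,13],[14,0],[19,3],[26,0]]
[[7,13],[14,0],[19,3],[26,0],[43,3],[44,0]]
[[7,13],[14,0],[19,3],[26,0],[43,3],[44,0]]
[[7,13],[26,0],[43,3],[44,0]]
[[7,13],[26,0],[43,3],[44,0]]
[[7,13],[26,0],[29,6],[31,0],[43,3],[44,0]]
[[7,13],[26,0],[29,6],[31,0],[43,3],[44,0]]
[[7,13],[26,0],[29,6],[31,0],[43,3],[44,0]]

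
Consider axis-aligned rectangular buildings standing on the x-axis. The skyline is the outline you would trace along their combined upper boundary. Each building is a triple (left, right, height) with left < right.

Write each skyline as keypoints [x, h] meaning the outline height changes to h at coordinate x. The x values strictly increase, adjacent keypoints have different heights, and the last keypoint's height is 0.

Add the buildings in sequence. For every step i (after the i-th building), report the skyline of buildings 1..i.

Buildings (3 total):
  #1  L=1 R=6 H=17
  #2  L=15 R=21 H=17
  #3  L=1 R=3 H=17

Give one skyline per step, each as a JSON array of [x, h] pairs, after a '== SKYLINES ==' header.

== SKYLINES ==
[[1,17],[6,0]]
[[1,17],[6,0],[15,17],[21,0]]
[[1,17],[6,0],[15,17],[21,0]]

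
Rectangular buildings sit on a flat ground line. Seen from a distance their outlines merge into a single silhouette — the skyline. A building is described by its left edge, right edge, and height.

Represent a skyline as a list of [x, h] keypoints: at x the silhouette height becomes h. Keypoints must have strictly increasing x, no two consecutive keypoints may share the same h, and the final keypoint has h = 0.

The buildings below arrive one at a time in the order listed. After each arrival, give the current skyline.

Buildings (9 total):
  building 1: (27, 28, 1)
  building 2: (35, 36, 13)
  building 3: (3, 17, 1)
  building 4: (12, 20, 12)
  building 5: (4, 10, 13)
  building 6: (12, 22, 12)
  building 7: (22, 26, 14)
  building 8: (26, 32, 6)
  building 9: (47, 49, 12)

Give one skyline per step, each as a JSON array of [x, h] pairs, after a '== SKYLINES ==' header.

== SKYLINES ==
[[27,1],[28,0]]
[[27,1],[28,0],[35,13],[36,0]]
[[3,1],[17,0],[27,1],[28,0],[35,13],[36,0]]
[[3,1],[12,12],[20,0],[27,1],[28,0],[35,13],[36,0]]
[[3,1],[4,13],[10,1],[12,12],[20,0],[27,1],[28,0],[35,13],[36,0]]
[[3,1],[4,13],[10,1],[12,12],[22,0],[27,1],[28,0],[35,13],[36,0]]
[[3,1],[4,13],[10,1],[12,12],[22,14],[26,0],[27,1],[28,0],[35,13],[36,0]]
[[3,1],[4,13],[10,1],[12,12],[22,14],[26,6],[32,0],[35,13],[36,0]]
[[3,1],[4,13],[10,1],[12,12],[22,14],[26,6],[32,0],[35,13],[36,0],[47,12],[49,0]]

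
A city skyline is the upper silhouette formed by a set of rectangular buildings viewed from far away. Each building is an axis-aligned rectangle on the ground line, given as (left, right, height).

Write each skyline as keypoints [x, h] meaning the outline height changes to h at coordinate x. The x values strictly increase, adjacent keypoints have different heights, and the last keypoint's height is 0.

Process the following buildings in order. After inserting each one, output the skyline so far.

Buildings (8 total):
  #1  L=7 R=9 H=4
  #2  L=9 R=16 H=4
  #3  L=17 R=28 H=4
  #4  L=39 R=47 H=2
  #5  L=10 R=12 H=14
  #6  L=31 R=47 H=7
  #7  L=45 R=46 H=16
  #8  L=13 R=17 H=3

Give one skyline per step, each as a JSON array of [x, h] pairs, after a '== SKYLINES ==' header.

== SKYLINES ==
[[7,4],[9,0]]
[[7,4],[16,0]]
[[7,4],[16,0],[17,4],[28,0]]
[[7,4],[16,0],[17,4],[28,0],[39,2],[47,0]]
[[7,4],[10,14],[12,4],[16,0],[17,4],[28,0],[39,2],[47,0]]
[[7,4],[10,14],[12,4],[16,0],[17,4],[28,0],[31,7],[47,0]]
[[7,4],[10,14],[12,4],[16,0],[17,4],[28,0],[31,7],[45,16],[46,7],[47,0]]
[[7,4],[10,14],[12,4],[16,3],[17,4],[28,0],[31,7],[45,16],[46,7],[47,0]]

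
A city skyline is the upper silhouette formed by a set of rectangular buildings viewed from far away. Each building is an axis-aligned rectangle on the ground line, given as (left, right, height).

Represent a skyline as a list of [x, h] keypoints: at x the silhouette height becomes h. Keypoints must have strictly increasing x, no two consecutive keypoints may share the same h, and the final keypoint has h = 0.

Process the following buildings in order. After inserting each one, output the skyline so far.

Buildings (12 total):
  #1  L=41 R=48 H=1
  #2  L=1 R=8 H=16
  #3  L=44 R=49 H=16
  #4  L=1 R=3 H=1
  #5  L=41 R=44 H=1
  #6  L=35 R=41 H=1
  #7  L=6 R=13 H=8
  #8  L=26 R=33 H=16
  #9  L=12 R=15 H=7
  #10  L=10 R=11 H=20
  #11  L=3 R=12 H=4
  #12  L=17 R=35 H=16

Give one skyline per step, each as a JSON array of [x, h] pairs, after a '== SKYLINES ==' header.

== SKYLINES ==
[[41,1],[48,0]]
[[1,16],[8,0],[41,1],[48,0]]
[[1,16],[8,0],[41,1],[44,16],[49,0]]
[[1,16],[8,0],[41,1],[44,16],[49,0]]
[[1,16],[8,0],[41,1],[44,16],[49,0]]
[[1,16],[8,0],[35,1],[44,16],[49,0]]
[[1,16],[8,8],[13,0],[35,1],[44,16],[49,0]]
[[1,16],[8,8],[13,0],[26,16],[33,0],[35,1],[44,16],[49,0]]
[[1,16],[8,8],[13,7],[15,0],[26,16],[33,0],[35,1],[44,16],[49,0]]
[[1,16],[8,8],[10,20],[11,8],[13,7],[15,0],[26,16],[33,0],[35,1],[44,16],[49,0]]
[[1,16],[8,8],[10,20],[11,8],[13,7],[15,0],[26,16],[33,0],[35,1],[44,16],[49,0]]
[[1,16],[8,8],[10,20],[11,8],[13,7],[15,0],[17,16],[35,1],[44,16],[49,0]]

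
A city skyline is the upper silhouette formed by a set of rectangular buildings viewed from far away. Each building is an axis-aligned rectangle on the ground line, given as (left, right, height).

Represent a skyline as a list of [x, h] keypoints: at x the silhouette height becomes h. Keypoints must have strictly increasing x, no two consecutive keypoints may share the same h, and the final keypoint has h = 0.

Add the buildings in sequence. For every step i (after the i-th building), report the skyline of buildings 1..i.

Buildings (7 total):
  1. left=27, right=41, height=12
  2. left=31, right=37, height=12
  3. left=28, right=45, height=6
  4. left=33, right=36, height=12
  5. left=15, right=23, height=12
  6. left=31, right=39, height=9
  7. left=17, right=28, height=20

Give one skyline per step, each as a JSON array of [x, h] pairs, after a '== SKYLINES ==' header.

== SKYLINES ==
[[27,12],[41,0]]
[[27,12],[41,0]]
[[27,12],[41,6],[45,0]]
[[27,12],[41,6],[45,0]]
[[15,12],[23,0],[27,12],[41,6],[45,0]]
[[15,12],[23,0],[27,12],[41,6],[45,0]]
[[15,12],[17,20],[28,12],[41,6],[45,0]]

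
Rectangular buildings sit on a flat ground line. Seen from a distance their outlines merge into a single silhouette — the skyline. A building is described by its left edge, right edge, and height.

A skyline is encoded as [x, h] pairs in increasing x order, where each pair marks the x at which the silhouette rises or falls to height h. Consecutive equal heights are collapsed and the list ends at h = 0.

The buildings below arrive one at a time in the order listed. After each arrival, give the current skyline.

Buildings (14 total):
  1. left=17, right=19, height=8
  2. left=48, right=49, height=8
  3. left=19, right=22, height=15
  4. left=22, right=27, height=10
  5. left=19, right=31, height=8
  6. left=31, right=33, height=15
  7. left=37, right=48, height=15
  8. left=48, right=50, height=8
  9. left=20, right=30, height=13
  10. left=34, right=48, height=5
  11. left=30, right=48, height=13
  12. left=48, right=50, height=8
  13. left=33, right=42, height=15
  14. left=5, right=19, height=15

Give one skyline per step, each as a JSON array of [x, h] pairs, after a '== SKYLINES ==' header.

== SKYLINES ==
[[17,8],[19,0]]
[[17,8],[19,0],[48,8],[49,0]]
[[17,8],[19,15],[22,0],[48,8],[49,0]]
[[17,8],[19,15],[22,10],[27,0],[48,8],[49,0]]
[[17,8],[19,15],[22,10],[27,8],[31,0],[48,8],[49,0]]
[[17,8],[19,15],[22,10],[27,8],[31,15],[33,0],[48,8],[49,0]]
[[17,8],[19,15],[22,10],[27,8],[31,15],[33,0],[37,15],[48,8],[49,0]]
[[17,8],[19,15],[22,10],[27,8],[31,15],[33,0],[37,15],[48,8],[50,0]]
[[17,8],[19,15],[22,13],[30,8],[31,15],[33,0],[37,15],[48,8],[50,0]]
[[17,8],[19,15],[22,13],[30,8],[31,15],[33,0],[34,5],[37,15],[48,8],[50,0]]
[[17,8],[19,15],[22,13],[31,15],[33,13],[37,15],[48,8],[50,0]]
[[17,8],[19,15],[22,13],[31,15],[33,13],[37,15],[48,8],[50,0]]
[[17,8],[19,15],[22,13],[31,15],[48,8],[50,0]]
[[5,15],[22,13],[31,15],[48,8],[50,0]]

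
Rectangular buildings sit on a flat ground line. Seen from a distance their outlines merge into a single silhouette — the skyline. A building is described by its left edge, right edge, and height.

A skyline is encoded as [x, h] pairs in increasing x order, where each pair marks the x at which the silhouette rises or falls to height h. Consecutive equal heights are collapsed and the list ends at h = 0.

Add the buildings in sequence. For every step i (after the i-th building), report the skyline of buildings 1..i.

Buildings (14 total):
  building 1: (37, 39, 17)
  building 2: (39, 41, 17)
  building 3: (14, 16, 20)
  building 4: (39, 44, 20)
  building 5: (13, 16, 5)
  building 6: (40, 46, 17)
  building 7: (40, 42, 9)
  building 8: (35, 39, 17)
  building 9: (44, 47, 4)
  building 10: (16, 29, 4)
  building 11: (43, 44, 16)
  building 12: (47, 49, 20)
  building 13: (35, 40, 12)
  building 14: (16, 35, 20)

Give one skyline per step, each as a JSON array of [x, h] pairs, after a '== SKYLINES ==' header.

== SKYLINES ==
[[37,17],[39,0]]
[[37,17],[41,0]]
[[14,20],[16,0],[37,17],[41,0]]
[[14,20],[16,0],[37,17],[39,20],[44,0]]
[[13,5],[14,20],[16,0],[37,17],[39,20],[44,0]]
[[13,5],[14,20],[16,0],[37,17],[39,20],[44,17],[46,0]]
[[13,5],[14,20],[16,0],[37,17],[39,20],[44,17],[46,0]]
[[13,5],[14,20],[16,0],[35,17],[39,20],[44,17],[46,0]]
[[13,5],[14,20],[16,0],[35,17],[39,20],[44,17],[46,4],[47,0]]
[[13,5],[14,20],[16,4],[29,0],[35,17],[39,20],[44,17],[46,4],[47,0]]
[[13,5],[14,20],[16,4],[29,0],[35,17],[39,20],[44,17],[46,4],[47,0]]
[[13,5],[14,20],[16,4],[29,0],[35,17],[39,20],[44,17],[46,4],[47,20],[49,0]]
[[13,5],[14,20],[16,4],[29,0],[35,17],[39,20],[44,17],[46,4],[47,20],[49,0]]
[[13,5],[14,20],[35,17],[39,20],[44,17],[46,4],[47,20],[49,0]]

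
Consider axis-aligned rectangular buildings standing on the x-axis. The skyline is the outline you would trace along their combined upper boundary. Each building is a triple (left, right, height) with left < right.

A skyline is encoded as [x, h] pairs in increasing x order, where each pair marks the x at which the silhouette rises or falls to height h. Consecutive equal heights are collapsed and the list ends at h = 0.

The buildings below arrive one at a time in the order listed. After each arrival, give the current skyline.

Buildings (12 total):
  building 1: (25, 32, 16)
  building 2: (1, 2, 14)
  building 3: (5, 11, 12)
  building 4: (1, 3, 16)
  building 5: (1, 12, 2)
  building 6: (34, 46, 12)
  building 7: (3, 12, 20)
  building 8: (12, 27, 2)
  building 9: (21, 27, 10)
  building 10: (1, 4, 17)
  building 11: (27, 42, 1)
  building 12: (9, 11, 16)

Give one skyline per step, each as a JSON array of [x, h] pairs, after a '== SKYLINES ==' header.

== SKYLINES ==
[[25,16],[32,0]]
[[1,14],[2,0],[25,16],[32,0]]
[[1,14],[2,0],[5,12],[11,0],[25,16],[32,0]]
[[1,16],[3,0],[5,12],[11,0],[25,16],[32,0]]
[[1,16],[3,2],[5,12],[11,2],[12,0],[25,16],[32,0]]
[[1,16],[3,2],[5,12],[11,2],[12,0],[25,16],[32,0],[34,12],[46,0]]
[[1,16],[3,20],[12,0],[25,16],[32,0],[34,12],[46,0]]
[[1,16],[3,20],[12,2],[25,16],[32,0],[34,12],[46,0]]
[[1,16],[3,20],[12,2],[21,10],[25,16],[32,0],[34,12],[46,0]]
[[1,17],[3,20],[12,2],[21,10],[25,16],[32,0],[34,12],[46,0]]
[[1,17],[3,20],[12,2],[21,10],[25,16],[32,1],[34,12],[46,0]]
[[1,17],[3,20],[12,2],[21,10],[25,16],[32,1],[34,12],[46,0]]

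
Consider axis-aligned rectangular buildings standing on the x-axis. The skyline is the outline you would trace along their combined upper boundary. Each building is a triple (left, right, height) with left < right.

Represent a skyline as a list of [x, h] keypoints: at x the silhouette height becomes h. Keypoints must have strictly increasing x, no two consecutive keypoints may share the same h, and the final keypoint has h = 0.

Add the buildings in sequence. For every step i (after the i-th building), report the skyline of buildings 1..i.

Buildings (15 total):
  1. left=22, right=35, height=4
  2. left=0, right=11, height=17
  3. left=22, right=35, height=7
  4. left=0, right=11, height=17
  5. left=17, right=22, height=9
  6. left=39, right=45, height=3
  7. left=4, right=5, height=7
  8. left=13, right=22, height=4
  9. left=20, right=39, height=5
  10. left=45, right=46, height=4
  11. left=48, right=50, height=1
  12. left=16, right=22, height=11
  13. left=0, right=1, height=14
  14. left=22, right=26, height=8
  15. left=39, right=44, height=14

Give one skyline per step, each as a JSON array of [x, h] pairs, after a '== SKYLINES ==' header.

== SKYLINES ==
[[22,4],[35,0]]
[[0,17],[11,0],[22,4],[35,0]]
[[0,17],[11,0],[22,7],[35,0]]
[[0,17],[11,0],[22,7],[35,0]]
[[0,17],[11,0],[17,9],[22,7],[35,0]]
[[0,17],[11,0],[17,9],[22,7],[35,0],[39,3],[45,0]]
[[0,17],[11,0],[17,9],[22,7],[35,0],[39,3],[45,0]]
[[0,17],[11,0],[13,4],[17,9],[22,7],[35,0],[39,3],[45,0]]
[[0,17],[11,0],[13,4],[17,9],[22,7],[35,5],[39,3],[45,0]]
[[0,17],[11,0],[13,4],[17,9],[22,7],[35,5],[39,3],[45,4],[46,0]]
[[0,17],[11,0],[13,4],[17,9],[22,7],[35,5],[39,3],[45,4],[46,0],[48,1],[50,0]]
[[0,17],[11,0],[13,4],[16,11],[22,7],[35,5],[39,3],[45,4],[46,0],[48,1],[50,0]]
[[0,17],[11,0],[13,4],[16,11],[22,7],[35,5],[39,3],[45,4],[46,0],[48,1],[50,0]]
[[0,17],[11,0],[13,4],[16,11],[22,8],[26,7],[35,5],[39,3],[45,4],[46,0],[48,1],[50,0]]
[[0,17],[11,0],[13,4],[16,11],[22,8],[26,7],[35,5],[39,14],[44,3],[45,4],[46,0],[48,1],[50,0]]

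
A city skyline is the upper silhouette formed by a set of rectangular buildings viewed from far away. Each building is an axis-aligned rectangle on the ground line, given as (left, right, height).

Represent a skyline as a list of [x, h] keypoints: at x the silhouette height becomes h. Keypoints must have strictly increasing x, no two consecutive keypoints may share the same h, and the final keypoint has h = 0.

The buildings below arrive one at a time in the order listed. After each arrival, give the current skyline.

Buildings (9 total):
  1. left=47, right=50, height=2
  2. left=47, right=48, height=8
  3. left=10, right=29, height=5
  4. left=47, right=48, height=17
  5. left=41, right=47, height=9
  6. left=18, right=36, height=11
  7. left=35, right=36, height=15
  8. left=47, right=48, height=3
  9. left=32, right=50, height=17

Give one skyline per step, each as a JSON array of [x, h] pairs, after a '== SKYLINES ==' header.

== SKYLINES ==
[[47,2],[50,0]]
[[47,8],[48,2],[50,0]]
[[10,5],[29,0],[47,8],[48,2],[50,0]]
[[10,5],[29,0],[47,17],[48,2],[50,0]]
[[10,5],[29,0],[41,9],[47,17],[48,2],[50,0]]
[[10,5],[18,11],[36,0],[41,9],[47,17],[48,2],[50,0]]
[[10,5],[18,11],[35,15],[36,0],[41,9],[47,17],[48,2],[50,0]]
[[10,5],[18,11],[35,15],[36,0],[41,9],[47,17],[48,2],[50,0]]
[[10,5],[18,11],[32,17],[50,0]]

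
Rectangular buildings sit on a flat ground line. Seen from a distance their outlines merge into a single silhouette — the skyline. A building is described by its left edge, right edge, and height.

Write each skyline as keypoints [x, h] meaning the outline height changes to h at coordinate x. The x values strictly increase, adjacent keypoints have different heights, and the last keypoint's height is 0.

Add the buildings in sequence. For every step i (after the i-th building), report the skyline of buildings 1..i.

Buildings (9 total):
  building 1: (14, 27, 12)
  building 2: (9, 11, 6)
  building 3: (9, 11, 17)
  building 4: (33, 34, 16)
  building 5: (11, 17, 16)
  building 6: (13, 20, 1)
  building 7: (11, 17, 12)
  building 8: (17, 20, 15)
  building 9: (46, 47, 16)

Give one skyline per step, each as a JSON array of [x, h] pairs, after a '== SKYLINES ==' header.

== SKYLINES ==
[[14,12],[27,0]]
[[9,6],[11,0],[14,12],[27,0]]
[[9,17],[11,0],[14,12],[27,0]]
[[9,17],[11,0],[14,12],[27,0],[33,16],[34,0]]
[[9,17],[11,16],[17,12],[27,0],[33,16],[34,0]]
[[9,17],[11,16],[17,12],[27,0],[33,16],[34,0]]
[[9,17],[11,16],[17,12],[27,0],[33,16],[34,0]]
[[9,17],[11,16],[17,15],[20,12],[27,0],[33,16],[34,0]]
[[9,17],[11,16],[17,15],[20,12],[27,0],[33,16],[34,0],[46,16],[47,0]]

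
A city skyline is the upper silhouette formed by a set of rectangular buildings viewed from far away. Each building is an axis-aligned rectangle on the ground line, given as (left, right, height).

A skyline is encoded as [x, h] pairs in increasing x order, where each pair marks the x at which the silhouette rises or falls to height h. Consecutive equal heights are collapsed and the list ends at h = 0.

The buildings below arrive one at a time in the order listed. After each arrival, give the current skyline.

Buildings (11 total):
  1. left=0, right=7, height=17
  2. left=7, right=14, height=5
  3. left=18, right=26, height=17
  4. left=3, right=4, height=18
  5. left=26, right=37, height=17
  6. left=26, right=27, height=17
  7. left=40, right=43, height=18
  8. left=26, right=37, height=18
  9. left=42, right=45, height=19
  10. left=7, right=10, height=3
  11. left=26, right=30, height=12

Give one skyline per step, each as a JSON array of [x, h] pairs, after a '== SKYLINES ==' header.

== SKYLINES ==
[[0,17],[7,0]]
[[0,17],[7,5],[14,0]]
[[0,17],[7,5],[14,0],[18,17],[26,0]]
[[0,17],[3,18],[4,17],[7,5],[14,0],[18,17],[26,0]]
[[0,17],[3,18],[4,17],[7,5],[14,0],[18,17],[37,0]]
[[0,17],[3,18],[4,17],[7,5],[14,0],[18,17],[37,0]]
[[0,17],[3,18],[4,17],[7,5],[14,0],[18,17],[37,0],[40,18],[43,0]]
[[0,17],[3,18],[4,17],[7,5],[14,0],[18,17],[26,18],[37,0],[40,18],[43,0]]
[[0,17],[3,18],[4,17],[7,5],[14,0],[18,17],[26,18],[37,0],[40,18],[42,19],[45,0]]
[[0,17],[3,18],[4,17],[7,5],[14,0],[18,17],[26,18],[37,0],[40,18],[42,19],[45,0]]
[[0,17],[3,18],[4,17],[7,5],[14,0],[18,17],[26,18],[37,0],[40,18],[42,19],[45,0]]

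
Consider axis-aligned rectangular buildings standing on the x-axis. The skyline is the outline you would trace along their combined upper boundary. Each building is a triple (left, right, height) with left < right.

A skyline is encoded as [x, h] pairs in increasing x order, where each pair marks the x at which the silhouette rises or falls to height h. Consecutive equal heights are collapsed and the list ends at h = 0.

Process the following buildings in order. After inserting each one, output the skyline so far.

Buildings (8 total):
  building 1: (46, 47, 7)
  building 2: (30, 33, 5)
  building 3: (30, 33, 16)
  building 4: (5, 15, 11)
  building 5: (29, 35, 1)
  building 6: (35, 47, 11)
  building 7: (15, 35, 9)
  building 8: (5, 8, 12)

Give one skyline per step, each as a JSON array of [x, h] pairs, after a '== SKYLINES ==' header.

== SKYLINES ==
[[46,7],[47,0]]
[[30,5],[33,0],[46,7],[47,0]]
[[30,16],[33,0],[46,7],[47,0]]
[[5,11],[15,0],[30,16],[33,0],[46,7],[47,0]]
[[5,11],[15,0],[29,1],[30,16],[33,1],[35,0],[46,7],[47,0]]
[[5,11],[15,0],[29,1],[30,16],[33,1],[35,11],[47,0]]
[[5,11],[15,9],[30,16],[33,9],[35,11],[47,0]]
[[5,12],[8,11],[15,9],[30,16],[33,9],[35,11],[47,0]]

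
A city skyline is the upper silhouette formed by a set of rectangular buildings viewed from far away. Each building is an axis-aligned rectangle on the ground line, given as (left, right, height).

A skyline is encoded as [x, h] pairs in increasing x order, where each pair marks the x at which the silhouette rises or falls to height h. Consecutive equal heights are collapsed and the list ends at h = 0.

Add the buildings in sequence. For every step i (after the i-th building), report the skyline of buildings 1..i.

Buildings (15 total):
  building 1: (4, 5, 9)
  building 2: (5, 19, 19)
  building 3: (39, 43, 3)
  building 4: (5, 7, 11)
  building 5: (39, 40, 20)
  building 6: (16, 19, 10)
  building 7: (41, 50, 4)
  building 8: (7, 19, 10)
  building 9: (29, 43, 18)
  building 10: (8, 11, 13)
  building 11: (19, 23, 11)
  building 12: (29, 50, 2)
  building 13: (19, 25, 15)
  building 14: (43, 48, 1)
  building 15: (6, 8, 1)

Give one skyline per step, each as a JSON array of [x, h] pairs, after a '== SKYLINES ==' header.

== SKYLINES ==
[[4,9],[5,0]]
[[4,9],[5,19],[19,0]]
[[4,9],[5,19],[19,0],[39,3],[43,0]]
[[4,9],[5,19],[19,0],[39,3],[43,0]]
[[4,9],[5,19],[19,0],[39,20],[40,3],[43,0]]
[[4,9],[5,19],[19,0],[39,20],[40,3],[43,0]]
[[4,9],[5,19],[19,0],[39,20],[40,3],[41,4],[50,0]]
[[4,9],[5,19],[19,0],[39,20],[40,3],[41,4],[50,0]]
[[4,9],[5,19],[19,0],[29,18],[39,20],[40,18],[43,4],[50,0]]
[[4,9],[5,19],[19,0],[29,18],[39,20],[40,18],[43,4],[50,0]]
[[4,9],[5,19],[19,11],[23,0],[29,18],[39,20],[40,18],[43,4],[50,0]]
[[4,9],[5,19],[19,11],[23,0],[29,18],[39,20],[40,18],[43,4],[50,0]]
[[4,9],[5,19],[19,15],[25,0],[29,18],[39,20],[40,18],[43,4],[50,0]]
[[4,9],[5,19],[19,15],[25,0],[29,18],[39,20],[40,18],[43,4],[50,0]]
[[4,9],[5,19],[19,15],[25,0],[29,18],[39,20],[40,18],[43,4],[50,0]]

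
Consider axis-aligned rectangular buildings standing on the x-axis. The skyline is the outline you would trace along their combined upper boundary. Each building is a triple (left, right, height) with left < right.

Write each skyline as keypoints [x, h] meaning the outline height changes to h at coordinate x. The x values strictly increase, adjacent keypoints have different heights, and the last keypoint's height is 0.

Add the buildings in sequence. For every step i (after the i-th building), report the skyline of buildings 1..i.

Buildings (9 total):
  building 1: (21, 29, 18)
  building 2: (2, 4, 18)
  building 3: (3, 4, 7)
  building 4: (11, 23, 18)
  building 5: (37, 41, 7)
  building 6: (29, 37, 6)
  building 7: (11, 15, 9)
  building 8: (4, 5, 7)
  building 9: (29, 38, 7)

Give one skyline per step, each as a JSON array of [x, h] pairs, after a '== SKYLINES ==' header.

== SKYLINES ==
[[21,18],[29,0]]
[[2,18],[4,0],[21,18],[29,0]]
[[2,18],[4,0],[21,18],[29,0]]
[[2,18],[4,0],[11,18],[29,0]]
[[2,18],[4,0],[11,18],[29,0],[37,7],[41,0]]
[[2,18],[4,0],[11,18],[29,6],[37,7],[41,0]]
[[2,18],[4,0],[11,18],[29,6],[37,7],[41,0]]
[[2,18],[4,7],[5,0],[11,18],[29,6],[37,7],[41,0]]
[[2,18],[4,7],[5,0],[11,18],[29,7],[41,0]]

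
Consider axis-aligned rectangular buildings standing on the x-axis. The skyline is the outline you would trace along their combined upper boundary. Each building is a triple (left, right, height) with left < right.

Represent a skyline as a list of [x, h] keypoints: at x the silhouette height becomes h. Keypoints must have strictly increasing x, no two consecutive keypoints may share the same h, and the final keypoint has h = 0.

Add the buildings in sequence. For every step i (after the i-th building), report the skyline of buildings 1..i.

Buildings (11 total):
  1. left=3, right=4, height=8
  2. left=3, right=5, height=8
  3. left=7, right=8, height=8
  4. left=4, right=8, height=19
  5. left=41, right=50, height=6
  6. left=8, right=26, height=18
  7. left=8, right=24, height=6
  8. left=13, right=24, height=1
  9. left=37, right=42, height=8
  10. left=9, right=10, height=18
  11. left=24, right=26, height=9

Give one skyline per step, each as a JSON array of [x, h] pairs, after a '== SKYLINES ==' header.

== SKYLINES ==
[[3,8],[4,0]]
[[3,8],[5,0]]
[[3,8],[5,0],[7,8],[8,0]]
[[3,8],[4,19],[8,0]]
[[3,8],[4,19],[8,0],[41,6],[50,0]]
[[3,8],[4,19],[8,18],[26,0],[41,6],[50,0]]
[[3,8],[4,19],[8,18],[26,0],[41,6],[50,0]]
[[3,8],[4,19],[8,18],[26,0],[41,6],[50,0]]
[[3,8],[4,19],[8,18],[26,0],[37,8],[42,6],[50,0]]
[[3,8],[4,19],[8,18],[26,0],[37,8],[42,6],[50,0]]
[[3,8],[4,19],[8,18],[26,0],[37,8],[42,6],[50,0]]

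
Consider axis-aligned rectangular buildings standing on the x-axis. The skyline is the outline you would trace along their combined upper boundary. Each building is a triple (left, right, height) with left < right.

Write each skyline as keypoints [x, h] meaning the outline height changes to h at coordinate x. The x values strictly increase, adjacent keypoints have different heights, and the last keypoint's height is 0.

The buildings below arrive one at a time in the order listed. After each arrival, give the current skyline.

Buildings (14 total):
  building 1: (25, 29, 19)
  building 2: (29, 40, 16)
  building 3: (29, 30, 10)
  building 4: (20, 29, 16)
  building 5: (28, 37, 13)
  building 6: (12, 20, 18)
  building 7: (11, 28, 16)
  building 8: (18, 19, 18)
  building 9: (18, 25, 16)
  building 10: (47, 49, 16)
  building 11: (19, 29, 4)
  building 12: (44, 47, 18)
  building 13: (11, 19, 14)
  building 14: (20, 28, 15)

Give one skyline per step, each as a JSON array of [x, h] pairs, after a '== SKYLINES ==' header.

== SKYLINES ==
[[25,19],[29,0]]
[[25,19],[29,16],[40,0]]
[[25,19],[29,16],[40,0]]
[[20,16],[25,19],[29,16],[40,0]]
[[20,16],[25,19],[29,16],[40,0]]
[[12,18],[20,16],[25,19],[29,16],[40,0]]
[[11,16],[12,18],[20,16],[25,19],[29,16],[40,0]]
[[11,16],[12,18],[20,16],[25,19],[29,16],[40,0]]
[[11,16],[12,18],[20,16],[25,19],[29,16],[40,0]]
[[11,16],[12,18],[20,16],[25,19],[29,16],[40,0],[47,16],[49,0]]
[[11,16],[12,18],[20,16],[25,19],[29,16],[40,0],[47,16],[49,0]]
[[11,16],[12,18],[20,16],[25,19],[29,16],[40,0],[44,18],[47,16],[49,0]]
[[11,16],[12,18],[20,16],[25,19],[29,16],[40,0],[44,18],[47,16],[49,0]]
[[11,16],[12,18],[20,16],[25,19],[29,16],[40,0],[44,18],[47,16],[49,0]]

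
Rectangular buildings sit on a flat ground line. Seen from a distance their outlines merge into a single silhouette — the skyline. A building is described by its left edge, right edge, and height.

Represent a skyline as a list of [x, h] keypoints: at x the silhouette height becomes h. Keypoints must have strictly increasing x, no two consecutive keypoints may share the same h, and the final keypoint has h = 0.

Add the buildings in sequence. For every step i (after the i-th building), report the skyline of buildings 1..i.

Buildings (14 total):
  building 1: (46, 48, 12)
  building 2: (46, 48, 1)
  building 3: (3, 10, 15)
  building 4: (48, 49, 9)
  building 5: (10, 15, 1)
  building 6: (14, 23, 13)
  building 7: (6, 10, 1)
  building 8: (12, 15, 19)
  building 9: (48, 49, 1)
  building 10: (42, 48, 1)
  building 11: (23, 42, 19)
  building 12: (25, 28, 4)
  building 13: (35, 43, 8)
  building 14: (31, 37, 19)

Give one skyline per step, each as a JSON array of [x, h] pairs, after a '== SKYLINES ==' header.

== SKYLINES ==
[[46,12],[48,0]]
[[46,12],[48,0]]
[[3,15],[10,0],[46,12],[48,0]]
[[3,15],[10,0],[46,12],[48,9],[49,0]]
[[3,15],[10,1],[15,0],[46,12],[48,9],[49,0]]
[[3,15],[10,1],[14,13],[23,0],[46,12],[48,9],[49,0]]
[[3,15],[10,1],[14,13],[23,0],[46,12],[48,9],[49,0]]
[[3,15],[10,1],[12,19],[15,13],[23,0],[46,12],[48,9],[49,0]]
[[3,15],[10,1],[12,19],[15,13],[23,0],[46,12],[48,9],[49,0]]
[[3,15],[10,1],[12,19],[15,13],[23,0],[42,1],[46,12],[48,9],[49,0]]
[[3,15],[10,1],[12,19],[15,13],[23,19],[42,1],[46,12],[48,9],[49,0]]
[[3,15],[10,1],[12,19],[15,13],[23,19],[42,1],[46,12],[48,9],[49,0]]
[[3,15],[10,1],[12,19],[15,13],[23,19],[42,8],[43,1],[46,12],[48,9],[49,0]]
[[3,15],[10,1],[12,19],[15,13],[23,19],[42,8],[43,1],[46,12],[48,9],[49,0]]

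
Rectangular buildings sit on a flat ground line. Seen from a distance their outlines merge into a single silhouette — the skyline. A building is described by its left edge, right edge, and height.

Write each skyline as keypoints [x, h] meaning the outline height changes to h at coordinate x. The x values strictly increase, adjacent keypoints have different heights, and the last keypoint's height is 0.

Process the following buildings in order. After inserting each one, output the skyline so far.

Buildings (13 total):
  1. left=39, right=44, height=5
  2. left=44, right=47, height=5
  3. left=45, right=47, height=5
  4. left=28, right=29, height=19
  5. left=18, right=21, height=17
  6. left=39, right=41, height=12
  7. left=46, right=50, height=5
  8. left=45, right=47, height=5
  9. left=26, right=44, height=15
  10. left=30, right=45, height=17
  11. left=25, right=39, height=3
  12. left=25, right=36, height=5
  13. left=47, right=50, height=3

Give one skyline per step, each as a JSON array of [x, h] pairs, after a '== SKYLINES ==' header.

== SKYLINES ==
[[39,5],[44,0]]
[[39,5],[47,0]]
[[39,5],[47,0]]
[[28,19],[29,0],[39,5],[47,0]]
[[18,17],[21,0],[28,19],[29,0],[39,5],[47,0]]
[[18,17],[21,0],[28,19],[29,0],[39,12],[41,5],[47,0]]
[[18,17],[21,0],[28,19],[29,0],[39,12],[41,5],[50,0]]
[[18,17],[21,0],[28,19],[29,0],[39,12],[41,5],[50,0]]
[[18,17],[21,0],[26,15],[28,19],[29,15],[44,5],[50,0]]
[[18,17],[21,0],[26,15],[28,19],[29,15],[30,17],[45,5],[50,0]]
[[18,17],[21,0],[25,3],[26,15],[28,19],[29,15],[30,17],[45,5],[50,0]]
[[18,17],[21,0],[25,5],[26,15],[28,19],[29,15],[30,17],[45,5],[50,0]]
[[18,17],[21,0],[25,5],[26,15],[28,19],[29,15],[30,17],[45,5],[50,0]]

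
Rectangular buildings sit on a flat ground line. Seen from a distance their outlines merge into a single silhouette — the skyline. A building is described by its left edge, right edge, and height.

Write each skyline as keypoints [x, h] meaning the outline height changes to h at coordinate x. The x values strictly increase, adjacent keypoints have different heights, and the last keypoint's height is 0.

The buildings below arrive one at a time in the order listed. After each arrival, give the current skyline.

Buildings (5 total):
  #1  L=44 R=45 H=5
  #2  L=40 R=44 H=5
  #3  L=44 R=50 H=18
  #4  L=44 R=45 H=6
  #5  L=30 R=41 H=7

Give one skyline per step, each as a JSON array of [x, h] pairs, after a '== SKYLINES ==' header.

== SKYLINES ==
[[44,5],[45,0]]
[[40,5],[45,0]]
[[40,5],[44,18],[50,0]]
[[40,5],[44,18],[50,0]]
[[30,7],[41,5],[44,18],[50,0]]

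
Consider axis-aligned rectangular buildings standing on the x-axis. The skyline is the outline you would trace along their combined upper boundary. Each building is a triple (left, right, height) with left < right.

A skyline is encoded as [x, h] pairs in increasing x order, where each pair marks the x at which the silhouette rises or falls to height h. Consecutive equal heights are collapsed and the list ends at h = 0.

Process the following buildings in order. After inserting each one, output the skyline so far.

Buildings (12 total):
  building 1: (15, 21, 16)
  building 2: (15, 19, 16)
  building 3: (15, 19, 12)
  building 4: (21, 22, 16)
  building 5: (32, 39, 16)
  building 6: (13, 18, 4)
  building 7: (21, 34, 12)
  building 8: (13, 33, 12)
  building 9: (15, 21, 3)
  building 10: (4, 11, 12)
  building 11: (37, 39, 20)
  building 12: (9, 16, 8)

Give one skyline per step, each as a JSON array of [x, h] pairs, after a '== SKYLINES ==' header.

== SKYLINES ==
[[15,16],[21,0]]
[[15,16],[21,0]]
[[15,16],[21,0]]
[[15,16],[22,0]]
[[15,16],[22,0],[32,16],[39,0]]
[[13,4],[15,16],[22,0],[32,16],[39,0]]
[[13,4],[15,16],[22,12],[32,16],[39,0]]
[[13,12],[15,16],[22,12],[32,16],[39,0]]
[[13,12],[15,16],[22,12],[32,16],[39,0]]
[[4,12],[11,0],[13,12],[15,16],[22,12],[32,16],[39,0]]
[[4,12],[11,0],[13,12],[15,16],[22,12],[32,16],[37,20],[39,0]]
[[4,12],[11,8],[13,12],[15,16],[22,12],[32,16],[37,20],[39,0]]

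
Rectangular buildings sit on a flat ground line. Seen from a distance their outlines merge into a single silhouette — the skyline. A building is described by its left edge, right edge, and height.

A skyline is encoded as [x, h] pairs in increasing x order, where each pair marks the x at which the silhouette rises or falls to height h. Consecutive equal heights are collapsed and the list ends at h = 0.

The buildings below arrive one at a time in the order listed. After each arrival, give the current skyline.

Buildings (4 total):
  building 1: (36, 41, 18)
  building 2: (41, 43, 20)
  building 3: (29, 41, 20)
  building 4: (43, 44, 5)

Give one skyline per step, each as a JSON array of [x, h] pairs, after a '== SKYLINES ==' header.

== SKYLINES ==
[[36,18],[41,0]]
[[36,18],[41,20],[43,0]]
[[29,20],[43,0]]
[[29,20],[43,5],[44,0]]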